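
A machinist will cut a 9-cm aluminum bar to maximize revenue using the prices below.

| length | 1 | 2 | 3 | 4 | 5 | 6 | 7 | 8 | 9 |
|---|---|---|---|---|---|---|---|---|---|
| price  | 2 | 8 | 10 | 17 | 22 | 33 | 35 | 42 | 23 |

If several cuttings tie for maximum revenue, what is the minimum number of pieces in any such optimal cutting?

Consider every possible first cut. r[k] is the best of p[i]+r[k−i] over all sellable i≤k.
r[1] = 2
r[2] = 8
r[3] = 10  (first piece 1, then r[2]=8)
r[4] = 17
r[5] = 22
r[6] = 33
r[7] = 35  (first piece 1, then r[6]=33)
r[8] = 42
r[9] = 44  (first piece 1, then r[8]=42)
Maximum revenue is $44.
Now minimize piece count subject to staying optimal: for each k, pieces[k] = 1 + min over i with p[i]+r[k−i]=r[k] of pieces[k−i].
pieces[6] = 1
pieces[7] = 1
pieces[8] = 1
pieces[9] = 2

2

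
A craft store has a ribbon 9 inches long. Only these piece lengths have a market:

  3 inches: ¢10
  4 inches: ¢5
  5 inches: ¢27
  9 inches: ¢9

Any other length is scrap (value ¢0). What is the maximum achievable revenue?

Consider every possible first cut. f[k] is the best of p[i]+f[k−i] over all sellable i≤k.
f[1] = 0
f[2] = 0
f[3] = 10
f[4] = max(10+0, 5+0) = 10
f[5] = max(10+0, 5+0, 27+0) = 27
f[6] = max(10+10, 5+0, 27+0) = 27
f[7] = max(10+10, 5+10, 27+0) = 27
f[8] = max(10+27, 5+10, 27+10) = 37
f[9] = max(10+27, 5+27, 27+10, 9+0) = 37
One optimal cutting: pieces 5 + 3 with 1 inch of scrap → ¢37.

37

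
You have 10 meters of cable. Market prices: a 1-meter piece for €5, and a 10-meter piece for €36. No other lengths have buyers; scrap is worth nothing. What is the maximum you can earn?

50

Consider every possible first cut. f[k] is the best of p[i]+f[k−i] over all sellable i≤k.
f[1] = 5
f[2] = 10  (first piece 1, then f[1]=5)
f[3] = 15  (first piece 1, then f[2]=10)
f[4] = 20  (first piece 1, then f[3]=15)
f[5] = 25  (first piece 1, then f[4]=20)
f[6] = 30  (first piece 1, then f[5]=25)
f[7] = 35  (first piece 1, then f[6]=30)
f[8] = 40  (first piece 1, then f[7]=35)
f[9] = 45  (first piece 1, then f[8]=40)
f[10] = 50  (first piece 1, then f[9]=45)
One optimal cutting: 1 + 1 + 1 + 1 + 1 + 1 + 1 + 1 + 1 + 1 → €50.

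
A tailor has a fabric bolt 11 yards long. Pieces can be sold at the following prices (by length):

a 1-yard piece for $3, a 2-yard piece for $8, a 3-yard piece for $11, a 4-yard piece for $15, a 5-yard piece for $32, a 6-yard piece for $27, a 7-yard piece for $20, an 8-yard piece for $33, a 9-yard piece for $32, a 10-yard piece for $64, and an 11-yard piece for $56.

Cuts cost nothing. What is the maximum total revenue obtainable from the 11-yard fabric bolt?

67

Let r[k] be the best obtainable value from length k. For each k, try every first piece i and keep the best of price[i] + r[k−i].
r[1] = 3
r[2] = max(3+3, 8+0) = 8
r[3] = max(3+8, 8+3, 11+0) = 11
r[4] = max(3+11, 8+8, 11+3, 15+0) = 16
r[5] = max(3+16, 8+11, 11+8, 15+3, 32+0) = 32
r[6] = max(3+32, 8+16, 11+11, 15+8, 32+3, 27+0) = 35
r[7] = max(3+35, 8+32, 11+16, …, 27+3, 20+0) = 40
r[8] = max(3+40, 8+35, 11+32, …, 20+3, 33+0) = 43
r[9] = max(3+43, 8+40, 11+35, …, 33+3, 32+0) = 48
r[10] = max(3+48, 8+43, 11+40, …, 32+3, 64+0) = 64
r[11] = max(3+64, 8+48, 11+43, …, 64+3, 56+0) = 67
One optimal cutting: 5 + 5 + 1 → $32 + $32 + $3 = $67.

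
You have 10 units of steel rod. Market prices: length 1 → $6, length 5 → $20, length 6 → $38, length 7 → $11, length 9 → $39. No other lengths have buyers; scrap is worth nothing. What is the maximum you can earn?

Consider every possible first cut. best[k] is the best of p[i]+best[k−i] over all sellable i≤k.
best[1] = 6
best[2] = 12  (first piece 1, then best[1]=6)
best[3] = 18  (first piece 1, then best[2]=12)
best[4] = 24  (first piece 1, then best[3]=18)
best[5] = 30  (first piece 1, then best[4]=24)
best[6] = 38
best[7] = 44  (first piece 1, then best[6]=38)
best[8] = 50  (first piece 1, then best[7]=44)
best[9] = 56  (first piece 1, then best[8]=50)
best[10] = 62  (first piece 1, then best[9]=56)
One optimal cutting: 6 + 1 + 1 + 1 + 1 → $62.

62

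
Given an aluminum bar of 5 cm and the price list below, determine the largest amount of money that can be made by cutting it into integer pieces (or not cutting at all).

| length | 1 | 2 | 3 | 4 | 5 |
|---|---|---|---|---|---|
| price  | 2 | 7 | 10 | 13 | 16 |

17

Build R[k] bottom-up: R[k] = max over allowed piece i of (p[i] + R[k−i]).
R[1] = 2
R[2] = 7
R[3] = 10
R[4] = 14  (first piece 2, then R[2]=7)
R[5] = 17  (first piece 2, then R[3]=10)
One optimal cutting: 3 + 2 → $10 + $7 = $17.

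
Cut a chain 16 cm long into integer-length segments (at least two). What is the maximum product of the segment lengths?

324

Let prod[k] be the best product for length k (with at least one cut). For each first piece i, the rest contributes max(k−i, prod[k−i]).
prod[2] = 1*max(1,0) = 1*1 = 1
prod[3] = 1*max(2,1) = 1*2 = 2
prod[4] = 2*max(2,1) = 2*2 = 4
prod[5] = 2*max(3,2) = 2*3 = 6
prod[6] = 3*max(3,2) = 3*3 = 9
prod[7] = 2*max(5,6) = 2*6 = 12
prod[8] = 2*max(6,9) = 2*9 = 18
prod[9] = 3*max(6,9) = 3*9 = 27
prod[10] = 2*max(8,18) = 2*18 = 36
prod[11] = 2*max(9,27) = 2*27 = 54
prod[12] = 3*max(9,27) = 3*27 = 81
prod[13] = 2*max(11,54) = 2*54 = 108
prod[14] = 2*max(12,81) = 2*81 = 162
prod[15] = 3*max(12,81) = 3*81 = 243
prod[16] = 2*max(14,162) = 2*162 = 324
One optimal split: 3 + 3 + 3 + 3 + 2 + 2; product 3*3*3*3*2*2 = 324.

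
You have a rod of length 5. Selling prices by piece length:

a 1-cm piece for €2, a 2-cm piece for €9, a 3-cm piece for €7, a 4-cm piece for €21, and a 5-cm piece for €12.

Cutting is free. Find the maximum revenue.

23

Build best[k] bottom-up: best[k] = max over allowed piece i of (p[i] + best[k−i]).
best[1] = 2
best[2] = 9
best[3] = 11  (first piece 1, then best[2]=9)
best[4] = 21
best[5] = 23  (first piece 1, then best[4]=21)
One optimal cutting: 4 + 1 → €21 + €2 = €23.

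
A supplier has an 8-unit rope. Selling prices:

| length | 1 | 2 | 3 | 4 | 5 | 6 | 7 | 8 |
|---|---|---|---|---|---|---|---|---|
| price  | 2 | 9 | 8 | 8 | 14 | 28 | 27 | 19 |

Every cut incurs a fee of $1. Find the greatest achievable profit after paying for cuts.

Build v[k] bottom-up: v[k] = max over allowed piece i of (p[i] + v[k−i]) − 1 per cut.
v[1] = 2
v[2] = 9
v[3] = 10  (first piece 1, then v[2]=9)
v[4] = 17  (first piece 2, then v[2]=9)
v[5] = 18  (first piece 1, then v[4]=17)
v[6] = 28
v[7] = 29  (first piece 1, then v[6]=28)
v[8] = 36  (first piece 2, then v[6]=28)
One optimal plan: pieces 6 + 2 (1 cut) → $37 − $1 = $36.

36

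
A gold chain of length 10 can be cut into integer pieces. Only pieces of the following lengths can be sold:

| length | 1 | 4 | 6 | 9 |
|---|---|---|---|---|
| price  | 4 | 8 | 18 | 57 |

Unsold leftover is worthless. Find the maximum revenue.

61

Consider every possible first cut. best[k] is the best of p[i]+best[k−i] over all sellable i≤k.
best[1] = 4
best[2] = 8  (first piece 1, then best[1]=4)
best[3] = 12  (first piece 1, then best[2]=8)
best[4] = max(4+12, 8+0) = 16
best[5] = max(4+16, 8+4) = 20
best[6] = max(4+20, 8+8, 18+0) = 24
best[7] = max(4+24, 8+12, 18+4) = 28
best[8] = max(4+28, 8+16, 18+8) = 32
best[9] = max(4+32, 8+20, 18+12, 57+0) = 57
best[10] = max(4+57, 8+24, 18+16, 57+4) = 61
One optimal cutting: 9 + 1 → $61.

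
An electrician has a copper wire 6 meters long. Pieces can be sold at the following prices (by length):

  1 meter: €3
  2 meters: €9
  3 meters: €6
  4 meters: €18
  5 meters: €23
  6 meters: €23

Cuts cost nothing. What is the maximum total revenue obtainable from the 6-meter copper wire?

Consider every possible first cut. v[k] is the best of p[i]+v[k−i] over all sellable i≤k.
v[1] = 3
v[2] = 9
v[3] = 12  (first piece 1, then v[2]=9)
v[4] = 18  (first piece 2, then v[2]=9)
v[5] = 23
v[6] = 27  (first piece 2, then v[4]=18)
One optimal cutting: 2 + 2 + 2 → €9 + €9 + €9 = €27.

27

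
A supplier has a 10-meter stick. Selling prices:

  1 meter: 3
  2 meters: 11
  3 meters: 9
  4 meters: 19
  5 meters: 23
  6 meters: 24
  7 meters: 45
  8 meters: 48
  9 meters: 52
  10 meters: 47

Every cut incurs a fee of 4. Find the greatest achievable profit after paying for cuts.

Let r[k] be the best obtainable value from length k. For each k, try every first piece i and keep the best of price[i] + r[k−i] minus the 4 cut fee when i<k.
r[1] = 3
r[2] = 11
r[3] = 10  (first piece 1, then r[2]=11)
r[4] = 19
r[5] = 23
r[6] = 26  (first piece 2, then r[4]=19)
r[7] = 45
r[8] = 48
r[9] = 52  (first piece 2, then r[7]=45)
r[10] = 55  (first piece 2, then r[8]=48)
One optimal plan: pieces 8 + 2 (1 cut) → 59 − 4 = 55.

55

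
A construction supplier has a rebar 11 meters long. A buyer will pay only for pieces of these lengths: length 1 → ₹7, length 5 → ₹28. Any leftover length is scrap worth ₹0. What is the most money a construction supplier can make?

77

Consider every possible first cut. r[k] is the best of p[i]+r[k−i] over all sellable i≤k.
r[1] = 7
r[2] = 14  (first piece 1, then r[1]=7)
r[3] = 21  (first piece 1, then r[2]=14)
r[4] = 28  (first piece 1, then r[3]=21)
r[5] = 35  (first piece 1, then r[4]=28)
r[6] = 42  (first piece 1, then r[5]=35)
r[7] = 49  (first piece 1, then r[6]=42)
r[8] = 56  (first piece 1, then r[7]=49)
r[9] = 63  (first piece 1, then r[8]=56)
r[10] = 70  (first piece 1, then r[9]=63)
r[11] = 77  (first piece 1, then r[10]=70)
One optimal cutting: 1 + 1 + 1 + 1 + 1 + 1 + 1 + 1 + 1 + 1 + 1 → ₹77.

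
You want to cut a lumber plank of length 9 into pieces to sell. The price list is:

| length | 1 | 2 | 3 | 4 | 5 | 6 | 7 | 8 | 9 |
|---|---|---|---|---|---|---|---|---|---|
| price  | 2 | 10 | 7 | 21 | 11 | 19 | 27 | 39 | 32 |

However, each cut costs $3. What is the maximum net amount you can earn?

Consider every possible first cut. net[k] is the best of p[i]+net[k−i] over all sellable i≤k, charging 3 whenever i<k.
net[1] = 2
net[2] = max(2+2-3, 10+0) = 10
net[3] = max(2+10-3, 10+2-3, 7+0) = 9
net[4] = max(2+9-3, 10+10-3, 7+2-3, 21+0) = 21
net[5] = max(2+21-3, 10+9-3, 7+10-3, 21+2-3, 11+0) = 20
net[6] = max(2+20-3, 10+21-3, 7+9-3, 21+10-3, 11+2-3, 19+0) = 28
net[7] = max(2+28-3, 10+20-3, 7+21-3, …, 19+2-3, 27+0) = 27
net[8] = max(2+27-3, 10+28-3, 7+20-3, …, 27+2-3, 39+0) = 39
net[9] = max(2+39-3, 10+27-3, 7+28-3, …, 39+2-3, 32+0) = 38
One optimal plan: pieces 4 + 4 + 1 (2 cuts) → $44 − $6 = $38.

38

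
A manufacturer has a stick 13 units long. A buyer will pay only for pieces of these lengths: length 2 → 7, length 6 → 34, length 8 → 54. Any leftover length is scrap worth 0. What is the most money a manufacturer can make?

Let r[k] be the best obtainable value from length k. For each k, try every first piece i and keep the best of price[i] + r[k−i].
r[1] = 0
r[2] = 7
r[3] = 7
r[4] = 14  (first piece 2, then r[2]=7)
r[5] = 14
r[6] = max(7+14, 34+0) = 34
r[7] = max(7+14, 34+0) = 34
r[8] = max(7+34, 34+7, 54+0) = 54
r[9] = max(7+34, 34+7, 54+0) = 54
r[10] = max(7+54, 34+14, 54+7) = 61
r[11] = max(7+54, 34+14, 54+7) = 61
r[12] = max(7+61, 34+34, 54+14) = 68
r[13] = max(7+61, 34+34, 54+14) = 68
One optimal cutting: pieces 8 + 2 + 2 with 1 unit of scrap → 68.

68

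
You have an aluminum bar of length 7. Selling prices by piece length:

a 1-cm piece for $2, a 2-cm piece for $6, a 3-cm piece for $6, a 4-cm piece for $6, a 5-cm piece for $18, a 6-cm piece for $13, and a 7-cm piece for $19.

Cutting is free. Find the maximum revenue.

Consider every possible first cut. R[k] is the best of p[i]+R[k−i] over all sellable i≤k.
R[1] = 2
R[2] = max(2+2, 6+0) = 6
R[3] = max(2+6, 6+2, 6+0) = 8
R[4] = max(2+8, 6+6, 6+2, 6+0) = 12
R[5] = max(2+12, 6+8, 6+6, 6+2, 18+0) = 18
R[6] = max(2+18, 6+12, 6+8, 6+6, 18+2, 13+0) = 20
R[7] = max(2+20, 6+18, 6+12, …, 13+2, 19+0) = 24
One optimal cutting: 5 + 2 → $18 + $6 = $24.

24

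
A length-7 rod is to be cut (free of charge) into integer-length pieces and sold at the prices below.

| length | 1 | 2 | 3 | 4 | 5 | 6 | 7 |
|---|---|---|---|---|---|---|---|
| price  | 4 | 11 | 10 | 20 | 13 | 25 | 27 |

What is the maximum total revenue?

Build best[k] bottom-up: best[k] = max over allowed piece i of (p[i] + best[k−i]).
best[1] = 4
best[2] = 11
best[3] = 15  (first piece 1, then best[2]=11)
best[4] = 22  (first piece 2, then best[2]=11)
best[5] = 26  (first piece 1, then best[4]=22)
best[6] = 33  (first piece 2, then best[4]=22)
best[7] = 37  (first piece 1, then best[6]=33)
One optimal cutting: 2 + 2 + 2 + 1 → €11 + €11 + €11 + €4 = €37.

37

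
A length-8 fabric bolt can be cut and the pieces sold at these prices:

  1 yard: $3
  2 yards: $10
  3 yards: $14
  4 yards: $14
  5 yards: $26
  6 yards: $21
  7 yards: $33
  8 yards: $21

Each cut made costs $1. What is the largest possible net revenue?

39

Consider every possible first cut. r[k] is the best of p[i]+r[k−i] over all sellable i≤k, charging 1 whenever i<k.
r[1] = 3
r[2] = max(3+3-1, 10+0) = 10
r[3] = max(3+10-1, 10+3-1, 14+0) = 14
r[4] = max(3+14-1, 10+10-1, 14+3-1, 14+0) = 19
r[5] = max(3+19-1, 10+14-1, 14+10-1, 14+3-1, 26+0) = 26
r[6] = max(3+26-1, 10+19-1, 14+14-1, 14+10-1, 26+3-1, 21+0) = 28
r[7] = max(3+28-1, 10+26-1, 14+19-1, …, 21+3-1, 33+0) = 35
r[8] = max(3+35-1, 10+28-1, 14+26-1, …, 33+3-1, 21+0) = 39
One optimal plan: pieces 5 + 3 (1 cut) → $40 − $1 = $39.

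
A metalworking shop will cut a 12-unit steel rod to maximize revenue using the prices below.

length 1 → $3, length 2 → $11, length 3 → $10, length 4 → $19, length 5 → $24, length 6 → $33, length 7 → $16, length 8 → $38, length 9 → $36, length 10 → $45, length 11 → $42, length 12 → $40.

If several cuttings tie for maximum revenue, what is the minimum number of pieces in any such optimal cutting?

2

Consider every possible first cut. r[k] is the best of p[i]+r[k−i] over all sellable i≤k.
r[1] = 3
r[2] = max(3+3, 11+0) = 11
r[3] = max(3+11, 11+3, 10+0) = 14
r[4] = max(3+14, 11+11, 10+3, 19+0) = 22
r[5] = max(3+22, 11+14, 10+11, 19+3, 24+0) = 25
r[6] = max(3+25, 11+22, 10+14, 19+11, 24+3, 33+0) = 33
r[7] = max(3+33, 11+25, 10+22, …, 33+3, 16+0) = 36
r[8] = max(3+36, 11+33, 10+25, …, 16+3, 38+0) = 44
r[9] = max(3+44, 11+36, 10+33, …, 38+3, 36+0) = 47
r[10] = max(3+47, 11+44, 10+36, …, 36+3, 45+0) = 55
r[11] = max(3+55, 11+47, 10+44, …, 45+3, 42+0) = 58
r[12] = max(3+58, 11+55, 10+47, …, 42+3, 40+0) = 66
Maximum revenue is $66.
Now minimize piece count subject to staying optimal: for each k, pieces[k] = 1 + min over i with p[i]+r[k−i]=r[k] of pieces[k−i].
pieces[9] = 3
pieces[10] = 3
pieces[11] = 4
pieces[12] = 2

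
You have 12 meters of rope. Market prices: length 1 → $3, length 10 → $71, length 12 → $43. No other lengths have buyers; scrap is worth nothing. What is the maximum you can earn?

77

Consider every possible first cut. f[k] is the best of p[i]+f[k−i] over all sellable i≤k.
f[1] = 3
f[2] = 6  (first piece 1, then f[1]=3)
f[3] = 9  (first piece 1, then f[2]=6)
f[4] = 12  (first piece 1, then f[3]=9)
f[5] = 15  (first piece 1, then f[4]=12)
f[6] = 18  (first piece 1, then f[5]=15)
f[7] = 21  (first piece 1, then f[6]=18)
f[8] = 24  (first piece 1, then f[7]=21)
f[9] = 27  (first piece 1, then f[8]=24)
f[10] = 71
f[11] = 74  (first piece 1, then f[10]=71)
f[12] = 77  (first piece 1, then f[11]=74)
One optimal cutting: 10 + 1 + 1 → $77.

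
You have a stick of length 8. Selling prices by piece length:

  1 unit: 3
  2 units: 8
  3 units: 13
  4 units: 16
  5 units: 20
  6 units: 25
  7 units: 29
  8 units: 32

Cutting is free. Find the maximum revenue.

34

Let best[k] be the best obtainable value from length k. For each k, try every first piece i and keep the best of price[i] + best[k−i].
best[1] = 3
best[2] = max(3+3, 8+0) = 8
best[3] = max(3+8, 8+3, 13+0) = 13
best[4] = max(3+13, 8+8, 13+3, 16+0) = 16
best[5] = max(3+16, 8+13, 13+8, 16+3, 20+0) = 21
best[6] = max(3+21, 8+16, 13+13, 16+8, 20+3, 25+0) = 26
best[7] = max(3+26, 8+21, 13+16, …, 25+3, 29+0) = 29
best[8] = max(3+29, 8+26, 13+21, …, 29+3, 32+0) = 34
One optimal cutting: 3 + 3 + 2 → 13 + 13 + 8 = 34.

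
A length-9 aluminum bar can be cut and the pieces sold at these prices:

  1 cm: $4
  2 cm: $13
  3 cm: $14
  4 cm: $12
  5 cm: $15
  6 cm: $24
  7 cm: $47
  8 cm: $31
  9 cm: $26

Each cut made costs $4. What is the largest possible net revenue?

Let r[k] be the best obtainable value from length k. For each k, try every first piece i and keep the best of price[i] + r[k−i] minus the 4 cut fee when i<k.
r[1] = 4
r[2] = max(4+4-4, 13+0) = 13
r[3] = max(4+13-4, 13+4-4, 14+0) = 14
r[4] = max(4+14-4, 13+13-4, 14+4-4, 12+0) = 22
r[5] = max(4+22-4, 13+14-4, 14+13-4, 12+4-4, 15+0) = 23
r[6] = max(4+23-4, 13+22-4, 14+14-4, 12+13-4, 15+4-4, 24+0) = 31
r[7] = max(4+31-4, 13+23-4, 14+22-4, …, 24+4-4, 47+0) = 47
r[8] = max(4+47-4, 13+31-4, 14+23-4, …, 47+4-4, 31+0) = 47
r[9] = max(4+47-4, 13+47-4, 14+31-4, …, 31+4-4, 26+0) = 56
One optimal plan: pieces 7 + 2 (1 cut) → $60 − $4 = $56.

56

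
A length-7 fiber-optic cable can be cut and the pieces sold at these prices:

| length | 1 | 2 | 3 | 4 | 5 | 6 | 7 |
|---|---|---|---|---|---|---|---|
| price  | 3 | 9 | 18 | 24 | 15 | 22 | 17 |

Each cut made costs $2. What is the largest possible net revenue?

40

Let net[k] be the best obtainable value from length k. For each k, try every first piece i and keep the best of price[i] + net[k−i] minus the 2 cut fee when i<k.
net[1] = 3
net[2] = 9
net[3] = 18
net[4] = 24
net[5] = 25  (first piece 1, then net[4]=24)
net[6] = 34  (first piece 3, then net[3]=18)
net[7] = 40  (first piece 3, then net[4]=24)
One optimal plan: pieces 4 + 3 (1 cut) → $42 − $2 = $40.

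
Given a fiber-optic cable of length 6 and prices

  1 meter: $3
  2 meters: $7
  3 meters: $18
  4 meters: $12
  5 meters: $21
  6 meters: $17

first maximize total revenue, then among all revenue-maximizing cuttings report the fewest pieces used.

Build r[k] bottom-up: r[k] = max over allowed piece i of (p[i] + r[k−i]).
r[1] = 3
r[2] = 7
r[3] = 18
r[4] = 21  (first piece 1, then r[3]=18)
r[5] = 25  (first piece 2, then r[3]=18)
r[6] = 36  (first piece 3, then r[3]=18)
Maximum revenue is $36.
Now minimize piece count subject to staying optimal: for each k, pieces[k] = 1 + min over i with p[i]+r[k−i]=r[k] of pieces[k−i].
pieces[3] = 1
pieces[4] = 2
pieces[5] = 2
pieces[6] = 2

2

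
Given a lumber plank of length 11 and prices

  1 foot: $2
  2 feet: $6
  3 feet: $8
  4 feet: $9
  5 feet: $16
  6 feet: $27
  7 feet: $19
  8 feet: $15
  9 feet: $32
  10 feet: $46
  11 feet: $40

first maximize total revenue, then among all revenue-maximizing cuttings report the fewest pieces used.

2

Let r[k] be the best obtainable value from length k. For each k, try every first piece i and keep the best of price[i] + r[k−i].
r[1] = 2
r[2] = 6
r[3] = 8  (first piece 1, then r[2]=6)
r[4] = 12  (first piece 2, then r[2]=6)
r[5] = 16
r[6] = 27
r[7] = 29  (first piece 1, then r[6]=27)
r[8] = 33  (first piece 2, then r[6]=27)
r[9] = 35  (first piece 1, then r[8]=33)
r[10] = 46
r[11] = 48  (first piece 1, then r[10]=46)
Maximum revenue is $48.
Now minimize piece count subject to staying optimal: for each k, pieces[k] = 1 + min over i with p[i]+r[k−i]=r[k] of pieces[k−i].
pieces[8] = 2
pieces[9] = 2
pieces[10] = 1
pieces[11] = 2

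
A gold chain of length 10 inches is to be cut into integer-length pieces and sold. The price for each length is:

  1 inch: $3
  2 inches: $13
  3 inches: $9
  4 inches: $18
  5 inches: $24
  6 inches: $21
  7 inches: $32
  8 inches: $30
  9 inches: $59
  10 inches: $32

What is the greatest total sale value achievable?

Let best[k] be the best obtainable value from length k. For each k, try every first piece i and keep the best of price[i] + best[k−i].
best[1] = 3
best[2] = 13
best[3] = 16  (first piece 1, then best[2]=13)
best[4] = 26  (first piece 2, then best[2]=13)
best[5] = 29  (first piece 1, then best[4]=26)
best[6] = 39  (first piece 2, then best[4]=26)
best[7] = 42  (first piece 1, then best[6]=39)
best[8] = 52  (first piece 2, then best[6]=39)
best[9] = 59
best[10] = 65  (first piece 2, then best[8]=52)
One optimal cutting: 2 + 2 + 2 + 2 + 2 → $13 + $13 + $13 + $13 + $13 = $65.

65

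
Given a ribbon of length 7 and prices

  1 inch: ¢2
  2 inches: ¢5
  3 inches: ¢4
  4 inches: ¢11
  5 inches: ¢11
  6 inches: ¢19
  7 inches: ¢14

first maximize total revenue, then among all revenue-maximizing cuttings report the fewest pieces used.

Build r[k] bottom-up: r[k] = max over allowed piece i of (p[i] + r[k−i]).
r[1] = 2
r[2] = max(2+2, 5+0) = 5
r[3] = max(2+5, 5+2, 4+0) = 7
r[4] = max(2+7, 5+5, 4+2, 11+0) = 11
r[5] = max(2+11, 5+7, 4+5, 11+2, 11+0) = 13
r[6] = max(2+13, 5+11, 4+7, 11+5, 11+2, 19+0) = 19
r[7] = max(2+19, 5+13, 4+11, …, 19+2, 14+0) = 21
Maximum revenue is ¢21.
Now minimize piece count subject to staying optimal: for each k, pieces[k] = 1 + min over i with p[i]+r[k−i]=r[k] of pieces[k−i].
pieces[4] = 1
pieces[5] = 2
pieces[6] = 1
pieces[7] = 2

2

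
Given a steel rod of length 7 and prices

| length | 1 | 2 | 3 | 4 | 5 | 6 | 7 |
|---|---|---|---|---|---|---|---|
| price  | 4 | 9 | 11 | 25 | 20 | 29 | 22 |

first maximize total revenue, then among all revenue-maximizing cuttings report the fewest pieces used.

3

Let r[k] be the best obtainable value from length k. For each k, try every first piece i and keep the best of price[i] + r[k−i].
r[1] = 4
r[2] = 9
r[3] = 13  (first piece 1, then r[2]=9)
r[4] = 25
r[5] = 29  (first piece 1, then r[4]=25)
r[6] = 34  (first piece 2, then r[4]=25)
r[7] = 38  (first piece 1, then r[6]=34)
Maximum revenue is $38.
Now minimize piece count subject to staying optimal: for each k, pieces[k] = 1 + min over i with p[i]+r[k−i]=r[k] of pieces[k−i].
pieces[4] = 1
pieces[5] = 2
pieces[6] = 2
pieces[7] = 3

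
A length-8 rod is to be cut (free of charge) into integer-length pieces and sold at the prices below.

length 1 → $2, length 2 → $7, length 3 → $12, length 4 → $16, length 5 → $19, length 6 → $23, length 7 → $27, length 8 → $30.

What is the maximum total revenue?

32

Build best[k] bottom-up: best[k] = max over allowed piece i of (p[i] + best[k−i]).
best[1] = 2
best[2] = 7
best[3] = 12
best[4] = 16
best[5] = 19  (first piece 2, then best[3]=12)
best[6] = 24  (first piece 3, then best[3]=12)
best[7] = 28  (first piece 3, then best[4]=16)
best[8] = 32  (first piece 4, then best[4]=16)
One optimal cutting: 4 + 4 → $16 + $16 = $32.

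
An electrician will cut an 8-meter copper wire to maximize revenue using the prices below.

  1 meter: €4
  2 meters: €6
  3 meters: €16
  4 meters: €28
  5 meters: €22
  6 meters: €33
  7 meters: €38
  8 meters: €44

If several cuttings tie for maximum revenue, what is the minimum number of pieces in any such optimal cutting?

2

Let r[k] be the best obtainable value from length k. For each k, try every first piece i and keep the best of price[i] + r[k−i].
r[1] = 4
r[2] = max(4+4, 6+0) = 8
r[3] = max(4+8, 6+4, 16+0) = 16
r[4] = max(4+16, 6+8, 16+4, 28+0) = 28
r[5] = max(4+28, 6+16, 16+8, 28+4, 22+0) = 32
r[6] = max(4+32, 6+28, 16+16, 28+8, 22+4, 33+0) = 36
r[7] = max(4+36, 6+32, 16+28, …, 33+4, 38+0) = 44
r[8] = max(4+44, 6+36, 16+32, …, 38+4, 44+0) = 56
Maximum revenue is €56.
Now minimize piece count subject to staying optimal: for each k, pieces[k] = 1 + min over i with p[i]+r[k−i]=r[k] of pieces[k−i].
pieces[5] = 2
pieces[6] = 3
pieces[7] = 2
pieces[8] = 2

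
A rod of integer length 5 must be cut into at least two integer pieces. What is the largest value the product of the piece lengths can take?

6

Fill P[k] for k=2..5: at each k try every first piece i and multiply by the better of (k−i) uncut or P[k−i].
P[2] = 1*max(1,0) = 1*1 = 1
P[3] = 1*max(2,1) = 1*2 = 2
P[4] = 2*max(2,1) = 2*2 = 4
P[5] = 2*max(3,2) = 2*3 = 6
One optimal split: 3 + 2; product 3*2 = 6.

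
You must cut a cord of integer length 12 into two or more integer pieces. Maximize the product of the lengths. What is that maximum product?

Define g[k] = max over 1≤i<k of i · max(k−i, g[k−i]); the inner max lets the remainder stay uncut if that's better.
g[2] = 1×max(1,0) = 1×1 = 1
g[3] = 1×max(2,1) = 1×2 = 2
g[4] = 2×max(2,1) = 2×2 = 4
g[5] = 2×max(3,2) = 2×3 = 6
g[6] = 3×max(3,2) = 3×3 = 9
g[7] = 2×max(5,6) = 2×6 = 12
g[8] = 2×max(6,9) = 2×9 = 18
g[9] = 3×max(6,9) = 3×9 = 27
g[10] = 2×max(8,18) = 2×18 = 36
g[11] = 2×max(9,27) = 2×27 = 54
g[12] = 3×max(9,27) = 3×27 = 81
One optimal split: 3 + 3 + 3 + 3; product 3×3×3×3 = 81.

81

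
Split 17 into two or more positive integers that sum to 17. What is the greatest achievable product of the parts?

486

Fill m[k] for k=2..17: at each k try every first piece i and multiply by the better of (k−i) uncut or m[k−i].
m[2] = 1·max(1,0) = 1·1 = 1
m[3] = 1·max(2,1) = 1·2 = 2
m[4] = 2·max(2,1) = 2·2 = 4
m[5] = 2·max(3,2) = 2·3 = 6
m[6] = 3·max(3,2) = 3·3 = 9
m[7] = 2·max(5,6) = 2·6 = 12
m[8] = 2·max(6,9) = 2·9 = 18
m[9] = 3·max(6,9) = 3·9 = 27
m[10] = 2·max(8,18) = 2·18 = 36
m[11] = 2·max(9,27) = 2·27 = 54
m[12] = 3·max(9,27) = 3·27 = 81
m[13] = 2·max(11,54) = 2·54 = 108
m[14] = 2·max(12,81) = 2·81 = 162
m[15] = 3·max(12,81) = 3·81 = 243
m[16] = 2·max(14,162) = 2·162 = 324
m[17] = 2·max(15,243) = 2·243 = 486
One optimal split: 3 + 3 + 3 + 3 + 3 + 2; product 3·3·3·3·3·2 = 486.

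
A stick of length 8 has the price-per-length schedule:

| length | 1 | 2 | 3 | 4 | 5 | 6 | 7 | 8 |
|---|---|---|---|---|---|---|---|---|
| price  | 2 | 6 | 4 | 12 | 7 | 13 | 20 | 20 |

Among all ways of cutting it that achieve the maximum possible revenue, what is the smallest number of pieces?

2

Let r[k] be the best obtainable value from length k. For each k, try every first piece i and keep the best of price[i] + r[k−i].
r[1] = 2
r[2] = 6
r[3] = 8  (first piece 1, then r[2]=6)
r[4] = 12  (first piece 2, then r[2]=6)
r[5] = 14  (first piece 1, then r[4]=12)
r[6] = 18  (first piece 2, then r[4]=12)
r[7] = 20  (first piece 1, then r[6]=18)
r[8] = 24  (first piece 2, then r[6]=18)
Maximum revenue is 24.
Now minimize piece count subject to staying optimal: for each k, pieces[k] = 1 + min over i with p[i]+r[k−i]=r[k] of pieces[k−i].
pieces[5] = 2
pieces[6] = 2
pieces[7] = 1
pieces[8] = 2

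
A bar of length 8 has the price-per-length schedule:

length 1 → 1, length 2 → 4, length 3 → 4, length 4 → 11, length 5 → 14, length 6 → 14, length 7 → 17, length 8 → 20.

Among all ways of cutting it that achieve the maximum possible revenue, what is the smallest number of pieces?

2

Let r[k] be the best obtainable value from length k. For each k, try every first piece i and keep the best of price[i] + r[k−i].
r[1] = 1
r[2] = max(1+1, 4+0) = 4
r[3] = max(1+4, 4+1, 4+0) = 5
r[4] = max(1+5, 4+4, 4+1, 11+0) = 11
r[5] = max(1+11, 4+5, 4+4, 11+1, 14+0) = 14
r[6] = max(1+14, 4+11, 4+5, 11+4, 14+1, 14+0) = 15
r[7] = max(1+15, 4+14, 4+11, …, 14+1, 17+0) = 18
r[8] = max(1+18, 4+15, 4+14, …, 17+1, 20+0) = 22
Maximum revenue is 22.
Now minimize piece count subject to staying optimal: for each k, pieces[k] = 1 + min over i with p[i]+r[k−i]=r[k] of pieces[k−i].
pieces[5] = 1
pieces[6] = 2
pieces[7] = 2
pieces[8] = 2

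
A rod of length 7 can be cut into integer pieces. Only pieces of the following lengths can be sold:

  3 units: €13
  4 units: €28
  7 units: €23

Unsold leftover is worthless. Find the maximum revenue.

Build f[k] bottom-up: f[k] = max over allowed piece i of (p[i] + f[k−i]).
f[1] = 0
f[2] = 0
f[3] = 13
f[4] = 28
f[5] = 28
f[6] = 28
f[7] = 41  (first piece 3, then f[4]=28)
One optimal cutting: 4 + 3 → €41.

41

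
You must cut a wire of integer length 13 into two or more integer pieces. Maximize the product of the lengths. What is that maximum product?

108

Let prod[k] be the best product for length k (with at least one cut). For each first piece i, the rest contributes max(k−i, prod[k−i]).
prod[2] = 1*max(1,0) = 1*1 = 1
prod[3] = max(1*2, 2*1) = 2
prod[4] = max(1*3, 2*2, 3*1) = 4
prod[5] = max(1*4, 2*3, 3*2, 4*1) = 6
prod[6] = max(1*6, 2*4, 3*3, 4*2, 5*1) = 9
prod[7] = max(1*9, 2*6, 3*4, 4*3, 5*2, 6*1) = 12
prod[8] = max(1*12, 2*9, 3*6, …, 6*2, 7*1) = 18
prod[9] = max(1*18, 2*12, 3*9, …, 7*2, 8*1) = 27
prod[10] = max(1*27, 2*18, 3*12, …, 8*2, 9*1) = 36
prod[11] = max(1*36, 2*27, 3*18, …, 9*2, 10*1) = 54
prod[12] = max(1*54, 2*36, 3*27, …, 10*2, 11*1) = 81
prod[13] = max(1*81, 2*54, 3*36, …, 11*2, 12*1) = 108
One optimal split: 3 + 3 + 3 + 2 + 2; product 3*3*3*2*2 = 108.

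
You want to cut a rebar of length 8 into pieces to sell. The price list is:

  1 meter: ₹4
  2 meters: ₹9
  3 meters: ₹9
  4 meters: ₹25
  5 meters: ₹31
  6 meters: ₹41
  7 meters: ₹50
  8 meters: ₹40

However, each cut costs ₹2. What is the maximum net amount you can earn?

52

Build v[k] bottom-up: v[k] = max over allowed piece i of (p[i] + v[k−i]) − 2 per cut.
v[1] = 4
v[2] = 9
v[3] = 11  (first piece 1, then v[2]=9)
v[4] = 25
v[5] = 31
v[6] = 41
v[7] = 50
v[8] = 52  (first piece 1, then v[7]=50)
One optimal plan: pieces 7 + 1 (1 cut) → ₹54 − ₹2 = ₹52.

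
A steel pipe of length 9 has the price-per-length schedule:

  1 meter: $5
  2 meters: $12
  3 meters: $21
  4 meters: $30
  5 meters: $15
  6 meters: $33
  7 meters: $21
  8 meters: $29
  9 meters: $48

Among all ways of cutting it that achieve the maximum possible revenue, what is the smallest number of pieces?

Consider every possible first cut. r[k] is the best of p[i]+r[k−i] over all sellable i≤k.
r[1] = 5
r[2] = 12
r[3] = 21
r[4] = 30
r[5] = 35  (first piece 1, then r[4]=30)
r[6] = 42  (first piece 2, then r[4]=30)
r[7] = 51  (first piece 3, then r[4]=30)
r[8] = 60  (first piece 4, then r[4]=30)
r[9] = 65  (first piece 1, then r[8]=60)
Maximum revenue is $65.
Now minimize piece count subject to staying optimal: for each k, pieces[k] = 1 + min over i with p[i]+r[k−i]=r[k] of pieces[k−i].
pieces[6] = 2
pieces[7] = 2
pieces[8] = 2
pieces[9] = 3

3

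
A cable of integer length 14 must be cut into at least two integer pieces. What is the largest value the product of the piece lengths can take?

Define m[k] = max over 1≤i<k of i · max(k−i, m[k−i]); the inner max lets the remainder stay uncut if that's better.
m[2] = 1×max(1,0) = 1×1 = 1
m[3] = 1×max(2,1) = 1×2 = 2
m[4] = 2×max(2,1) = 2×2 = 4
m[5] = 2×max(3,2) = 2×3 = 6
m[6] = 3×max(3,2) = 3×3 = 9
m[7] = 2×max(5,6) = 2×6 = 12
m[8] = 2×max(6,9) = 2×9 = 18
m[9] = 3×max(6,9) = 3×9 = 27
m[10] = 2×max(8,18) = 2×18 = 36
m[11] = 2×max(9,27) = 2×27 = 54
m[12] = 3×max(9,27) = 3×27 = 81
m[13] = 2×max(11,54) = 2×54 = 108
m[14] = 2×max(12,81) = 2×81 = 162
One optimal split: 3 + 3 + 3 + 3 + 2; product 3×3×3×3×2 = 162.

162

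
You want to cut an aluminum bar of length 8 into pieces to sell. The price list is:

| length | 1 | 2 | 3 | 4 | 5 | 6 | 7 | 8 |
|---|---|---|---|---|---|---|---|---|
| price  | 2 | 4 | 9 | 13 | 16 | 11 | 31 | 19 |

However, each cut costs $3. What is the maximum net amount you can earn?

Let v[k] be the best obtainable value from length k. For each k, try every first piece i and keep the best of price[i] + v[k−i] minus the 3 cut fee when i<k.
v[1] = 2
v[2] = max(2+2-3, 4+0) = 4
v[3] = max(2+4-3, 4+2-3, 9+0) = 9
v[4] = max(2+9-3, 4+4-3, 9+2-3, 13+0) = 13
v[5] = max(2+13-3, 4+9-3, 9+4-3, 13+2-3, 16+0) = 16
v[6] = max(2+16-3, 4+13-3, 9+9-3, 13+4-3, 16+2-3, 11+0) = 15
v[7] = max(2+15-3, 4+16-3, 9+13-3, …, 11+2-3, 31+0) = 31
v[8] = max(2+31-3, 4+15-3, 9+16-3, …, 31+2-3, 19+0) = 30
One optimal plan: pieces 7 + 1 (1 cut) → $33 − $3 = $30.

30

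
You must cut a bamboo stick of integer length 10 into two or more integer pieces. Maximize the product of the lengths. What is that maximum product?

36

Let prod[k] be the best product for length k (with at least one cut). For each first piece i, the rest contributes max(k−i, prod[k−i]).
Small cases: prod[2]=1, prod[3]=2, prod[4]=4.
prod[5] = 2×max(3,2) = 2×3 = 6
prod[6] = 3×max(3,2) = 3×3 = 9
prod[7] = 2×max(5,6) = 2×6 = 12
prod[8] = 2×max(6,9) = 2×9 = 18
prod[9] = 3×max(6,9) = 3×9 = 27
prod[10] = 2×max(8,18) = 2×18 = 36
One optimal split: 3 + 3 + 2 + 2; product 3×3×2×2 = 36.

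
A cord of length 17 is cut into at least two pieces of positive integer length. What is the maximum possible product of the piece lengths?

486

Define P[k] = max over 1≤i<k of i · max(k−i, P[k−i]); the inner max lets the remainder stay uncut if that's better.
P[2] = 1·max(1,0) = 1·1 = 1
P[3] = 1·max(2,1) = 1·2 = 2
P[4] = 2·max(2,1) = 2·2 = 4
P[5] = 2·max(3,2) = 2·3 = 6
P[6] = 3·max(3,2) = 3·3 = 9
P[7] = 2·max(5,6) = 2·6 = 12
P[8] = 2·max(6,9) = 2·9 = 18
P[9] = 3·max(6,9) = 3·9 = 27
P[10] = 2·max(8,18) = 2·18 = 36
P[11] = 2·max(9,27) = 2·27 = 54
P[12] = 3·max(9,27) = 3·27 = 81
P[13] = 2·max(11,54) = 2·54 = 108
P[14] = 2·max(12,81) = 2·81 = 162
P[15] = 3·max(12,81) = 3·81 = 243
P[16] = 2·max(14,162) = 2·162 = 324
P[17] = 2·max(15,243) = 2·243 = 486
One optimal split: 3 + 3 + 3 + 3 + 3 + 2; product 3·3·3·3·3·2 = 486.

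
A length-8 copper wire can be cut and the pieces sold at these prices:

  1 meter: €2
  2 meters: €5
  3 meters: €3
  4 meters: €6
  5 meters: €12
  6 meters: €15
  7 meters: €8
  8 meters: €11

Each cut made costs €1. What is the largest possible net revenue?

19

Let r[k] be the best obtainable value from length k. For each k, try every first piece i and keep the best of price[i] + r[k−i] minus the 1 cut fee when i<k.
r[1] = 2
r[2] = max(2+2-1, 5+0) = 5
r[3] = max(2+5-1, 5+2-1, 3+0) = 6
r[4] = max(2+6-1, 5+5-1, 3+2-1, 6+0) = 9
r[5] = max(2+9-1, 5+6-1, 3+5-1, 6+2-1, 12+0) = 12
r[6] = max(2+12-1, 5+9-1, 3+6-1, 6+5-1, 12+2-1, 15+0) = 15
r[7] = max(2+15-1, 5+12-1, 3+9-1, …, 15+2-1, 8+0) = 16
r[8] = max(2+16-1, 5+15-1, 3+12-1, …, 8+2-1, 11+0) = 19
One optimal plan: pieces 6 + 2 (1 cut) → €20 − €1 = €19.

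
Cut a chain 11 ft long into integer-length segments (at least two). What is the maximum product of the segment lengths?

54

Let P[k] be the best product for length k (with at least one cut). For each first piece i, the rest contributes max(k−i, P[k−i]).
Small cases: P[2]=1, P[3]=2.
P[4] = max(1·3, 2·2, 3·1) = 4
P[5] = max(1·4, 2·3, 3·2, 4·1) = 6
P[6] = max(1·6, 2·4, 3·3, 4·2, 5·1) = 9
P[7] = max(1·9, 2·6, 3·4, 4·3, 5·2, 6·1) = 12
P[8] = max(1·12, 2·9, 3·6, …, 6·2, 7·1) = 18
P[9] = max(1·18, 2·12, 3·9, …, 7·2, 8·1) = 27
P[10] = max(1·27, 2·18, 3·12, …, 8·2, 9·1) = 36
P[11] = max(1·36, 2·27, 3·18, …, 9·2, 10·1) = 54
One optimal split: 3 + 3 + 3 + 2; product 3·3·3·2 = 54.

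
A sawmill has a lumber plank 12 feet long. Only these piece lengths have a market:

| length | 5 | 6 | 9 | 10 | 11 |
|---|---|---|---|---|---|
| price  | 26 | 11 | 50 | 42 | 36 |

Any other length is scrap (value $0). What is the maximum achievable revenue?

Consider every possible first cut. best[k] is the best of p[i]+best[k−i] over all sellable i≤k.
best[1] = 0
best[2] = 0
best[3] = 0
best[4] = 0
best[5] = 26
best[6] = 26
best[7] = 26
best[8] = 26
best[9] = 50
best[10] = 52  (first piece 5, then best[5]=26)
best[11] = 52
best[12] = 52
One optimal cutting: pieces 5 + 5 with 2 feet of scrap → $52.

52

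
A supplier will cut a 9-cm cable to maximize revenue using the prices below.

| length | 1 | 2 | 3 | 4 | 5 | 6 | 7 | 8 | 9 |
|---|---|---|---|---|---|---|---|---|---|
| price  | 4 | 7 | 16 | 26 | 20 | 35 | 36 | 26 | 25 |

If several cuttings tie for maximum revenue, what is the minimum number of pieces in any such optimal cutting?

3

Consider every possible first cut. r[k] is the best of p[i]+r[k−i] over all sellable i≤k.
r[1] = 4
r[2] = max(4+4, 7+0) = 8
r[3] = max(4+8, 7+4, 16+0) = 16
r[4] = max(4+16, 7+8, 16+4, 26+0) = 26
r[5] = max(4+26, 7+16, 16+8, 26+4, 20+0) = 30
r[6] = max(4+30, 7+26, 16+16, 26+8, 20+4, 35+0) = 35
r[7] = max(4+35, 7+30, 16+26, …, 35+4, 36+0) = 42
r[8] = max(4+42, 7+35, 16+30, …, 36+4, 26+0) = 52
r[9] = max(4+52, 7+42, 16+35, …, 26+4, 25+0) = 56
Maximum revenue is 56.
Now minimize piece count subject to staying optimal: for each k, pieces[k] = 1 + min over i with p[i]+r[k−i]=r[k] of pieces[k−i].
pieces[6] = 1
pieces[7] = 2
pieces[8] = 2
pieces[9] = 3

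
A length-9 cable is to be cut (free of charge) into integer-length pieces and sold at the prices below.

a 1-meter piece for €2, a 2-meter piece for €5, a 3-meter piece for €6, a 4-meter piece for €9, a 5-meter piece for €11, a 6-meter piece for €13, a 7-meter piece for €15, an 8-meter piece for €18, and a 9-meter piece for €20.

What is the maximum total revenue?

Consider every possible first cut. v[k] is the best of p[i]+v[k−i] over all sellable i≤k.
v[1] = 2
v[2] = max(2+2, 5+0) = 5
v[3] = max(2+5, 5+2, 6+0) = 7
v[4] = max(2+7, 5+5, 6+2, 9+0) = 10
v[5] = max(2+10, 5+7, 6+5, 9+2, 11+0) = 12
v[6] = max(2+12, 5+10, 6+7, 9+5, 11+2, 13+0) = 15
v[7] = max(2+15, 5+12, 6+10, …, 13+2, 15+0) = 17
v[8] = max(2+17, 5+15, 6+12, …, 15+2, 18+0) = 20
v[9] = max(2+20, 5+17, 6+15, …, 18+2, 20+0) = 22
One optimal cutting: 2 + 2 + 2 + 2 + 1 → €5 + €5 + €5 + €5 + €2 = €22.

22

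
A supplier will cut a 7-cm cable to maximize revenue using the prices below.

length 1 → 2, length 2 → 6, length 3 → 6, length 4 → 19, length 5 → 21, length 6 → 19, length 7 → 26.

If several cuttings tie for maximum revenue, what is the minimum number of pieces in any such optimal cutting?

Consider every possible first cut. r[k] is the best of p[i]+r[k−i] over all sellable i≤k.
r[1] = 2
r[2] = 6
r[3] = 8  (first piece 1, then r[2]=6)
r[4] = 19
r[5] = 21  (first piece 1, then r[4]=19)
r[6] = 25  (first piece 2, then r[4]=19)
r[7] = 27  (first piece 1, then r[6]=25)
Maximum revenue is 27.
Now minimize piece count subject to staying optimal: for each k, pieces[k] = 1 + min over i with p[i]+r[k−i]=r[k] of pieces[k−i].
pieces[4] = 1
pieces[5] = 1
pieces[6] = 2
pieces[7] = 2

2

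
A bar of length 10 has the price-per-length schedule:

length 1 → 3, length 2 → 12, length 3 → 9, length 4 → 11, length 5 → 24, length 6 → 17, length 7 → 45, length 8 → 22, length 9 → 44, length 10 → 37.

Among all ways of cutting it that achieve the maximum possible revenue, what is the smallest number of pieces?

Consider every possible first cut. r[k] is the best of p[i]+r[k−i] over all sellable i≤k.
r[1] = 3
r[2] = 12
r[3] = 15  (first piece 1, then r[2]=12)
r[4] = 24  (first piece 2, then r[2]=12)
r[5] = 27  (first piece 1, then r[4]=24)
r[6] = 36  (first piece 2, then r[4]=24)
r[7] = 45
r[8] = 48  (first piece 1, then r[7]=45)
r[9] = 57  (first piece 2, then r[7]=45)
r[10] = 60  (first piece 1, then r[9]=57)
Maximum revenue is 60.
Now minimize piece count subject to staying optimal: for each k, pieces[k] = 1 + min over i with p[i]+r[k−i]=r[k] of pieces[k−i].
pieces[7] = 1
pieces[8] = 2
pieces[9] = 2
pieces[10] = 3

3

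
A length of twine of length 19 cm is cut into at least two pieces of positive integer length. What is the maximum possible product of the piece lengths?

Fill g[k] for k=2..19: at each k try every first piece i and multiply by the better of (k−i) uncut or g[k−i].
g[2] = 1·max(1,0) = 1·1 = 1
g[3] = 1·max(2,1) = 1·2 = 2
g[4] = 2·max(2,1) = 2·2 = 4
g[5] = 2·max(3,2) = 2·3 = 6
g[6] = 3·max(3,2) = 3·3 = 9
g[7] = 2·max(5,6) = 2·6 = 12
g[8] = 2·max(6,9) = 2·9 = 18
g[9] = 3·max(6,9) = 3·9 = 27
g[10] = 2·max(8,18) = 2·18 = 36
g[11] = 2·max(9,27) = 2·27 = 54
g[12] = 3·max(9,27) = 3·27 = 81
g[13] = 2·max(11,54) = 2·54 = 108
g[14] = 2·max(12,81) = 2·81 = 162
g[15] = 3·max(12,81) = 3·81 = 243
g[16] = 2·max(14,162) = 2·162 = 324
g[17] = 2·max(15,243) = 2·243 = 486
g[18] = 3·max(15,243) = 3·243 = 729
g[19] = 2·max(17,486) = 2·486 = 972
One optimal split: 3 + 3 + 3 + 3 + 3 + 2 + 2; product 3·3·3·3·3·2·2 = 972.

972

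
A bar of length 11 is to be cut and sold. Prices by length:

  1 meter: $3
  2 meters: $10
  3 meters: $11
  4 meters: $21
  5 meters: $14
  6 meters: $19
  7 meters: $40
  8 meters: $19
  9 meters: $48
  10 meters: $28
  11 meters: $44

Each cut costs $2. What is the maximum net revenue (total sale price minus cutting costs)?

59

Build v[k] bottom-up: v[k] = max over allowed piece i of (p[i] + v[k−i]) − 2 per cut.
v[1] = 3
v[2] = 10
v[3] = 11  (first piece 1, then v[2]=10)
v[4] = 21
v[5] = 22  (first piece 1, then v[4]=21)
v[6] = 29  (first piece 2, then v[4]=21)
v[7] = 40
v[8] = 41  (first piece 1, then v[7]=40)
v[9] = 48  (first piece 2, then v[7]=40)
v[10] = 49  (first piece 1, then v[9]=48)
v[11] = 59  (first piece 4, then v[7]=40)
One optimal plan: pieces 7 + 4 (1 cut) → $61 − $2 = $59.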